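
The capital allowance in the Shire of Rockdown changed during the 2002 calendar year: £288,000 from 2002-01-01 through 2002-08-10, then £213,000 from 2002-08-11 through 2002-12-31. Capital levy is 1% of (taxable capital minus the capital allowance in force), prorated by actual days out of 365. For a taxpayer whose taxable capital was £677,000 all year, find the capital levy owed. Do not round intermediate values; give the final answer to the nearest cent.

£4,183.84

2002-01-01 to 2002-08-10: 222 days, exemption £288,000 → (£677,000 − £288,000) × 1% × 222/365 = £2,365.9726
2002-08-11 to 2002-12-31: 143 days, exemption £213,000 → (£677,000 − £213,000) × 1% × 143/365 = £1,817.8630
Total = £4,183.8356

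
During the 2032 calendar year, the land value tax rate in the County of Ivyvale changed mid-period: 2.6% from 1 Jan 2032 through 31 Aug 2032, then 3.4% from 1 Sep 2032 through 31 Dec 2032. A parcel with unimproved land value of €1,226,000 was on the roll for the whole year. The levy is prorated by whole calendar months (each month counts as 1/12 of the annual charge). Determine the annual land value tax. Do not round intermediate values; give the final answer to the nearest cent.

1 Jan – 31 Aug 2032: 8 months at 2.6% → €1,226,000 × 2.6% × 8/12 = €21,250.6667
1 Sep – 31 Dec 2032: 4 months at 3.4% → €1,226,000 × 3.4% × 4/12 = €13,894.6667
Total = €35,145.3333

€35,145.33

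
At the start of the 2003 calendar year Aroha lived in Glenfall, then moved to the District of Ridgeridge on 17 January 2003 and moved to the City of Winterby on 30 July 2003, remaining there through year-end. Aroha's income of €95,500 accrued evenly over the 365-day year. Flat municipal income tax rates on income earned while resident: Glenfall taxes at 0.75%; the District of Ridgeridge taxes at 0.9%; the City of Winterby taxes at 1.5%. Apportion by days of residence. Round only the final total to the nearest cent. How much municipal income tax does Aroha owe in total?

Glenfall, 1 January – 16 January 2003: 16 days → €95,500 × 0.75% × 16/365 = €31.3973
The District of Ridgeridge, 17 January – 29 July 2003: 194 days → €95,500 × 0.9% × 194/365 = €456.8301
The City of Winterby, 30 July – 31 December 2003: 155 days → €95,500 × 1.5% × 155/365 = €608.3219
Total = €1,096.5493

€1,096.55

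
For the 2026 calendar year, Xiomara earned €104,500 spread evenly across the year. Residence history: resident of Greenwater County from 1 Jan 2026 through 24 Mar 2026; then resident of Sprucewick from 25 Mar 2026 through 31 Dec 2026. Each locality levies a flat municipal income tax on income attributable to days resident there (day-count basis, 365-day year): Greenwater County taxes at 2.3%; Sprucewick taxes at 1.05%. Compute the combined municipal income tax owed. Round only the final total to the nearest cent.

€1,394.29

Greenwater County, 1 Jan – 24 Mar 2026: 83 days → €104,500 × 2.3% × 83/365 = €546.5493
Sprucewick, 25 Mar – 31 Dec 2026: 282 days → €104,500 × 1.05% × 282/365 = €847.7384
Total = €1,394.2877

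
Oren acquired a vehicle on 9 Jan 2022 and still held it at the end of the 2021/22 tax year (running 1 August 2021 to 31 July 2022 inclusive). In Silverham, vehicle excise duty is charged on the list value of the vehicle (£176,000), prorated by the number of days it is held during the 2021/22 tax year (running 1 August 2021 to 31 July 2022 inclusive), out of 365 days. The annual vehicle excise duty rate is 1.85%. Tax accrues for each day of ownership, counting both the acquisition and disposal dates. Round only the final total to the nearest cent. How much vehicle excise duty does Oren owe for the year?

£1,819.79

Days held (9 Jan – 31 Jul 2022): 204 out of 365
Tax = £176,000 × 1.85% × 204/365 = £1,819.7918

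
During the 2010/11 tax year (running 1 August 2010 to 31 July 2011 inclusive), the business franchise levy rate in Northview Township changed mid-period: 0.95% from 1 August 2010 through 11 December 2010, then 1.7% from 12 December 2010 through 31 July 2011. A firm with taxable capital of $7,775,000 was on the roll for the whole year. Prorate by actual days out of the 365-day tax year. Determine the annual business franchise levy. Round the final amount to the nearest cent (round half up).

1 August – 11 December 2010: 133 days at 0.95% → $7,775,000 × 0.95% × 133/365 = $26,914.2808
12 December 2010 – 31 July 2011: 232 days at 1.7% → $7,775,000 × 1.7% × 232/365 = $84,012.6027
Total = $110,926.8836

$110,926.88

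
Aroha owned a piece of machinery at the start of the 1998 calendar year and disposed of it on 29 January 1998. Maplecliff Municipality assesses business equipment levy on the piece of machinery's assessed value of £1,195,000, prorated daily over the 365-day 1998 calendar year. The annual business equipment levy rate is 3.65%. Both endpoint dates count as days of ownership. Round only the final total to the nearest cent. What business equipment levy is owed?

Days held (1 January – 29 January 1998): 29 out of 365
Tax = £1,195,000 × 3.65% × 29/365 = £3,465.5000

£3,465.50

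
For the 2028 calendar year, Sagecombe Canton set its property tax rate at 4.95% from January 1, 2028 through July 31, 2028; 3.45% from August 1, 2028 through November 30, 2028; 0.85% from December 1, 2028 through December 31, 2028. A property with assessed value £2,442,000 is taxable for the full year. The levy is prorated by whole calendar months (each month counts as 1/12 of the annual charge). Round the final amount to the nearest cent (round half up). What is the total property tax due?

£100,325.50

January 1 – July 31, 2028: 7 months at 4.95% → £2,442,000 × 4.95% × 7/12 = £70,512.7500
August 1 – November 30, 2028: 4 months at 3.45% → £2,442,000 × 3.45% × 4/12 = £28,083.0000
December 1 – December 31, 2028: 1 month at 0.85% → £2,442,000 × 0.85% × 1/12 = £1,729.7500
Total = £100,325.5000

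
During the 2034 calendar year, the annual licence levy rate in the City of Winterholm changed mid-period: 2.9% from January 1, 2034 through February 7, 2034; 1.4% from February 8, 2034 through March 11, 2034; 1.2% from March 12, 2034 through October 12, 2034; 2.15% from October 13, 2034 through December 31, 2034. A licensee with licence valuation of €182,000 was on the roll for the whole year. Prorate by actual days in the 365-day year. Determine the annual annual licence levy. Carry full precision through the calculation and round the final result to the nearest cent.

January 1 – February 7, 2034: 38 days at 2.9% → €182,000 × 2.9% × 38/365 = €549.4904
February 8 – March 11, 2034: 32 days at 1.4% → €182,000 × 1.4% × 32/365 = €223.3863
March 12 – October 12, 2034: 215 days at 1.2% → €182,000 × 1.2% × 215/365 = €1,286.4658
October 13 – December 31, 2034: 80 days at 2.15% → €182,000 × 2.15% × 80/365 = €857.6438
Total = €2,916.9863

€2,916.99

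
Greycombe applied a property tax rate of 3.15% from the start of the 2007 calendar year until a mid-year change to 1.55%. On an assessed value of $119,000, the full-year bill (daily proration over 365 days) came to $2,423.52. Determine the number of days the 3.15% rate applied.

Let d = days at the first rate; then 365 − d days at the second rate.
$119,000 × [3.15%·d + 1.55%·(365−d)] / 365 = $2,423.52
Solving gives d = 111, so the new rate took effect on April 22, 2007.

111 days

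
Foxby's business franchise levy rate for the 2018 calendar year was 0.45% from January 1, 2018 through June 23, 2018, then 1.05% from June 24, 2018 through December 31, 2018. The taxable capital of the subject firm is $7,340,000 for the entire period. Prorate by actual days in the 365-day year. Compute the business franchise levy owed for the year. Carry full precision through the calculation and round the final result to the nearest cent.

January 1 – June 23, 2018: 174 days at 0.45% → $7,340,000 × 0.45% × 174/365 = $15,745.8082
June 24 – December 31, 2018: 191 days at 1.05% → $7,340,000 × 1.05% × 191/365 = $40,329.7808
Total = $56,075.5890

$56,075.59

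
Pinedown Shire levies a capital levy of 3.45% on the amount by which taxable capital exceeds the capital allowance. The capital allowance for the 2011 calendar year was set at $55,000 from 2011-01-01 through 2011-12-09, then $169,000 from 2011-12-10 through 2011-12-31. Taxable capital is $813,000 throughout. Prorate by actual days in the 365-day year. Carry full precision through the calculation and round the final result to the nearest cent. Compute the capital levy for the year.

2011-01-01 to 2011-12-09: 343 days, exemption $55,000 → ($813,000 − $55,000) × 3.45% × 343/365 = $24,574.7753
2011-12-10 to 2011-12-31: 22 days, exemption $169,000 → ($813,000 − $169,000) × 3.45% × 22/365 = $1,339.1671
Total = $25,913.9425

$25,913.94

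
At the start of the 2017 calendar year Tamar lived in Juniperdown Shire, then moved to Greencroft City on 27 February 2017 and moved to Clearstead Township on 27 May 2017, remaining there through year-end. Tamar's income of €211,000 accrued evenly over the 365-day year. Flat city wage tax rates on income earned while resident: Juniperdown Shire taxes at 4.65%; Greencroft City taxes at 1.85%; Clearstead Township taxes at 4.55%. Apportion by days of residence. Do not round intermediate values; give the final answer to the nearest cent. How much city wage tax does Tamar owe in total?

Juniperdown Shire, 1 January – 26 February 2017: 57 days → €211,000 × 4.65% × 57/365 = €1,532.2068
Greencroft City, 27 February – 26 May 2017: 89 days → €211,000 × 1.85% × 89/365 = €951.8123
Clearstead Township, 27 May – 31 December 2017: 219 days → €211,000 × 4.55% × 219/365 = €5,760.3000
Total = €8,244.3192

€8,244.32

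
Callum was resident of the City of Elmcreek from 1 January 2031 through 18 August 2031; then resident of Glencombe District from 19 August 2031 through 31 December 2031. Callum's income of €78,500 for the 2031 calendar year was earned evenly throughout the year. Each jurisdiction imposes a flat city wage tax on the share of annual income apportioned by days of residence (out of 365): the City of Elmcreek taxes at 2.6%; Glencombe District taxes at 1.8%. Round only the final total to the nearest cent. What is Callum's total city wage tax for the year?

The City of Elmcreek, 1 January – 18 August 2031: 230 days → €78,500 × 2.6% × 230/365 = €1,286.1096
Glencombe District, 19 August – 31 December 2031: 135 days → €78,500 × 1.8% × 135/365 = €522.6164
Total = €1,808.7260

€1,808.73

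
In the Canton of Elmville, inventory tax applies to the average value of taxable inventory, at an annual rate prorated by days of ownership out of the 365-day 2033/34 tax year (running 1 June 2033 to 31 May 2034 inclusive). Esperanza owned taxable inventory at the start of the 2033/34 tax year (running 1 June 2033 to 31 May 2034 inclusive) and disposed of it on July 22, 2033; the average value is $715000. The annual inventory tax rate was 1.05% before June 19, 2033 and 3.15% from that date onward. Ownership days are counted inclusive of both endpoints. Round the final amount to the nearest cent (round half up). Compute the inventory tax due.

$2468.22

June 1 – June 18, 2033: 18 days at 1.05% → $715000 × 1.05% × 18/365 = $370.2329
June 19 – July 22, 2033: 34 days at 3.15% → $715000 × 3.15% × 34/365 = $2097.9863
Total = $2468.2192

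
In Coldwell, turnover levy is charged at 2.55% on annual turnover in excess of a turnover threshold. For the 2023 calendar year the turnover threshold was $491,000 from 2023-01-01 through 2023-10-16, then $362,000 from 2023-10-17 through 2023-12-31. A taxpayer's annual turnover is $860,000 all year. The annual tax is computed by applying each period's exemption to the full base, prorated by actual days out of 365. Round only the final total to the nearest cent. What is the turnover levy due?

2023-01-01 to 2023-10-16: 289 days, exemption $491,000 → ($860,000 − $491,000) × 2.55% × 289/365 = $7,450.2616
2023-10-17 to 2023-12-31: 76 days, exemption $362,000 → ($860,000 − $362,000) × 2.55% × 76/365 = $2,644.1753
Total = $10,094.4370

$10,094.44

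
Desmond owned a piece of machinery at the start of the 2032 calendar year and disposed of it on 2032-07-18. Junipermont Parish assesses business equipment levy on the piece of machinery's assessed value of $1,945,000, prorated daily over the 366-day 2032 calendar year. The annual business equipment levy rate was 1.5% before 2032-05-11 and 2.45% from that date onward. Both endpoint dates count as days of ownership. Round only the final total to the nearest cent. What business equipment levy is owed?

2032-01-01 to 2032-05-10: 131 days at 1.5% → $1,945,000 × 1.5% × 131/366 = $10,442.4180
2032-05-11 to 2032-07-18: 69 days at 2.45% → $1,945,000 × 2.45% × 69/366 = $8,983.6680
Total = $19,426.0861

$19,426.09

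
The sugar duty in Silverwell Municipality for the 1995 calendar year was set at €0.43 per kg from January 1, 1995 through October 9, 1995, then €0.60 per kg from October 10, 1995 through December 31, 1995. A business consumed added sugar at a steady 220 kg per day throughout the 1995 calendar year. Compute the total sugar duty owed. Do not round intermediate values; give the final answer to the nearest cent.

€37,633.20

January 1 – October 9, 1995: 282 days × 220 kg/day = 62,040 kg at €0.43/kg → €26,677.20
October 10 – December 31, 1995: 83 days × 220 kg/day = 18,260 kg at €0.60/kg → €10,956.00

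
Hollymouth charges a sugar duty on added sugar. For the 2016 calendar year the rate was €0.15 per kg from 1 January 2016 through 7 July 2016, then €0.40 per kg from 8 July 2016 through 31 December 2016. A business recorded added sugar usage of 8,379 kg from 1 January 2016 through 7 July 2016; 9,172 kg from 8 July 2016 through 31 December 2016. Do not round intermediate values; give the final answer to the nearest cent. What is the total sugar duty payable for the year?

€4925.65

1 January – 7 July 2016: 8,379 kg at €0.15/kg → €1256.85
8 July – 31 December 2016: 9,172 kg at €0.40/kg → €3668.80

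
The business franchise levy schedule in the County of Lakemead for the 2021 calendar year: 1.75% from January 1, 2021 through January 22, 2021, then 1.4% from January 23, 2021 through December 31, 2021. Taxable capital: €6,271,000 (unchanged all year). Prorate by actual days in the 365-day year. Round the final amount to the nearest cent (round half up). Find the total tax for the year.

€89,116.92

January 1 – January 22, 2021: 22 days at 1.75% → €6,271,000 × 1.75% × 22/365 = €6,614.6164
January 23 – December 31, 2021: 343 days at 1.4% → €6,271,000 × 1.4% × 343/365 = €82,502.3068
Total = €89,116.9233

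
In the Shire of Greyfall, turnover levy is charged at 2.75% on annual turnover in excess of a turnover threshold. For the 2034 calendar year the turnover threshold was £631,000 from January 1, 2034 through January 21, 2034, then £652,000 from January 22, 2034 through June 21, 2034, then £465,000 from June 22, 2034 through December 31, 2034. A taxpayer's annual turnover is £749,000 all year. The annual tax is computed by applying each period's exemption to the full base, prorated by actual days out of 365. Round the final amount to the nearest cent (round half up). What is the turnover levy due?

£5,419.91

January 1 – January 21, 2034: 21 days, exemption £631,000 → (£749,000 − £631,000) × 2.75% × 21/365 = £186.6986
January 22 – June 21, 2034: 151 days, exemption £652,000 → (£749,000 − £652,000) × 2.75% × 151/365 = £1,103.5411
June 22 – December 31, 2034: 193 days, exemption £465,000 → (£749,000 − £465,000) × 2.75% × 193/365 = £4,129.6712
Total = £5,419.9110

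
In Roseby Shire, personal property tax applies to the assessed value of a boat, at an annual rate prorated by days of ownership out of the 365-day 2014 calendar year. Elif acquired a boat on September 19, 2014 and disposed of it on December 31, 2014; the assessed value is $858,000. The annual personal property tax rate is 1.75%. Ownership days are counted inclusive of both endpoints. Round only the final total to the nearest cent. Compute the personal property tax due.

$4,278.25

Days held (September 19 – December 31, 2014): 104 out of 365
Tax = $858,000 × 1.75% × 104/365 = $4,278.2466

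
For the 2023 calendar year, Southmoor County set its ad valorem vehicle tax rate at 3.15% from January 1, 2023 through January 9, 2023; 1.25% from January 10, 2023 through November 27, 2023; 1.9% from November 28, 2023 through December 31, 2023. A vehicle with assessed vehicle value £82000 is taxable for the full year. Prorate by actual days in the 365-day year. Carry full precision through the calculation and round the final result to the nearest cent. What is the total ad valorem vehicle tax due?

£1113.07

January 1 – January 9, 2023: 9 days at 3.15% → £82000 × 3.15% × 9/365 = £63.6904
January 10 – November 27, 2023: 322 days at 1.25% → £82000 × 1.25% × 322/365 = £904.2466
November 28 – December 31, 2023: 34 days at 1.9% → £82000 × 1.9% × 34/365 = £145.1288
Total = £1113.0658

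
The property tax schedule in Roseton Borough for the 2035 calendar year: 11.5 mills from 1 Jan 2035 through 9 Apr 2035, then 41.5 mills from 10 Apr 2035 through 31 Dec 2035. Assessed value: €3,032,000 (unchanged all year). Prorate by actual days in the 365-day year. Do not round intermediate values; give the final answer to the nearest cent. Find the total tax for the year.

1 Jan – 9 Apr 2035: 99 days at 11.5 mills → €3,032,000 × 1.15% × 99/365 = €9,457.3479
10 Apr – 31 Dec 2035: 266 days at 41.5 mills → €3,032,000 × 4.15% × 266/365 = €91,699.3096
Total = €101,156.6575

€101,156.66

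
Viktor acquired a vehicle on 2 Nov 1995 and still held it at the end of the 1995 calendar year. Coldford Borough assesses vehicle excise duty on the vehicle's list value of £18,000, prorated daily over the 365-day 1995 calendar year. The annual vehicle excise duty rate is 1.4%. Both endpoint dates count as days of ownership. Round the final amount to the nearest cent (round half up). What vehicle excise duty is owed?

£41.42

Days held (2 Nov – 31 Dec 1995): 60 out of 365
Tax = £18,000 × 1.4% × 60/365 = £41.4247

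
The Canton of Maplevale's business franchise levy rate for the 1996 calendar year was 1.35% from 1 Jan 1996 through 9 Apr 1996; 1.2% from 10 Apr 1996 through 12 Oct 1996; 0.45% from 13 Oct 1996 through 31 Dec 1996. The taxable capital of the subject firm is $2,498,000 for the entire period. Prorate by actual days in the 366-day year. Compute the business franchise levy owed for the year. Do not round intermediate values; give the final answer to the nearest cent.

1 Jan – 9 Apr 1996: 100 days at 1.35% → $2,498,000 × 1.35% × 100/366 = $9,213.9344
10 Apr – 12 Oct 1996: 186 days at 1.2% → $2,498,000 × 1.2% × 186/366 = $15,233.7049
13 Oct – 31 Dec 1996: 80 days at 0.45% → $2,498,000 × 0.45% × 80/366 = $2,457.0492
Total = $26,904.6885

$26,904.69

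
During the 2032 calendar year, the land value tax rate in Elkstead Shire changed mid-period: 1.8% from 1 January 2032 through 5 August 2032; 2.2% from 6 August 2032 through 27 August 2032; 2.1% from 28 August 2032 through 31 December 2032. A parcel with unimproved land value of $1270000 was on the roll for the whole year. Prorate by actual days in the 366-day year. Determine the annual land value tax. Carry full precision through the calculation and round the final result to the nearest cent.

$24476.99

1 January – 5 August 2032: 218 days at 1.8% → $1270000 × 1.8% × 218/366 = $13616.0656
6 August – 27 August 2032: 22 days at 2.2% → $1270000 × 2.2% × 22/366 = $1679.4536
28 August – 31 December 2032: 126 days at 2.1% → $1270000 × 2.1% × 126/366 = $9181.4754
Total = $24476.9945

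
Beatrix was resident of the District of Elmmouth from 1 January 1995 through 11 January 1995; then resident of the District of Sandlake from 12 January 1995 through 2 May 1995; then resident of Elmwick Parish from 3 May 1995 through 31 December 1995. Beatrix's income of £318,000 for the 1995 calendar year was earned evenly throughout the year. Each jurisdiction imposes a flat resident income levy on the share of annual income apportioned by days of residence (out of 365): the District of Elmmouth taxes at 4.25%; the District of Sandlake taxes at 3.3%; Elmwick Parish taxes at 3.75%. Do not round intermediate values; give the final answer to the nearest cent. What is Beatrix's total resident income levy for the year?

£11,537.74

The District of Elmmouth, 1 January – 11 January 1995: 11 days → £318,000 × 4.25% × 11/365 = £407.3014
The District of Sandlake, 12 January – 2 May 1995: 111 days → £318,000 × 3.3% × 111/365 = £3,191.3260
Elmwick Parish, 3 May – 31 December 1995: 243 days → £318,000 × 3.75% × 243/365 = £7,939.1096
Total = £11,537.7370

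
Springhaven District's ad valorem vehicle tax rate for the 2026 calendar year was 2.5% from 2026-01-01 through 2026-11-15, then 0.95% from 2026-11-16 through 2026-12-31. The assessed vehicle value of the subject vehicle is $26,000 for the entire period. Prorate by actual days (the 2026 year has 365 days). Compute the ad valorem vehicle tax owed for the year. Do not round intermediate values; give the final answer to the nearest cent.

$599.21

2026-01-01 to 2026-11-15: 319 days at 2.5% → $26,000 × 2.5% × 319/365 = $568.0822
2026-11-16 to 2026-12-31: 46 days at 0.95% → $26,000 × 0.95% × 46/365 = $31.1288
Total = $599.2110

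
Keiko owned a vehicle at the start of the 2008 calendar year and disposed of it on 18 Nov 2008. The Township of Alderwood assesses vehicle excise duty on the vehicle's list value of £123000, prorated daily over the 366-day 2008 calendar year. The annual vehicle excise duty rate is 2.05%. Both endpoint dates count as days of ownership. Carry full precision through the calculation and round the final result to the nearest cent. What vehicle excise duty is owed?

£2225.26

Days held (1 Jan – 18 Nov 2008): 323 out of 366
Tax = £123000 × 2.05% × 323/366 = £2225.2582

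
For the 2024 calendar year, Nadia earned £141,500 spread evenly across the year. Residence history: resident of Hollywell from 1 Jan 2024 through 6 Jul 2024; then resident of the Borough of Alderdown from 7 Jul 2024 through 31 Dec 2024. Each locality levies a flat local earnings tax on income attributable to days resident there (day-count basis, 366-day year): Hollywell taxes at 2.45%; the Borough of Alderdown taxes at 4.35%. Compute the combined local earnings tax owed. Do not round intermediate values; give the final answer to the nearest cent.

£4,774.27

Hollywell, 1 Jan – 6 Jul 2024: 188 days → £141,500 × 2.45% × 188/366 = £1,780.7350
The Borough of Alderdown, 7 Jul – 31 Dec 2024: 178 days → £141,500 × 4.35% × 178/366 = £2,993.5369
Total = £4,774.2719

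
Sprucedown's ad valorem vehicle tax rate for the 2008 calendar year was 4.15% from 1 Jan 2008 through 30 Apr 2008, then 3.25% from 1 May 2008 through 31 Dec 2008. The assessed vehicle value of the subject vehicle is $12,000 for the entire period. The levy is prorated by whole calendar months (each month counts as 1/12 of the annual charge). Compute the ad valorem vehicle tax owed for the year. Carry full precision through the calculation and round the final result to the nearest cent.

1 Jan – 30 Apr 2008: 4 months at 4.15% → $12,000 × 4.15% × 4/12 = $166.0000
1 May – 31 Dec 2008: 8 months at 3.25% → $12,000 × 3.25% × 8/12 = $260.0000
Total = $426.0000

$426.00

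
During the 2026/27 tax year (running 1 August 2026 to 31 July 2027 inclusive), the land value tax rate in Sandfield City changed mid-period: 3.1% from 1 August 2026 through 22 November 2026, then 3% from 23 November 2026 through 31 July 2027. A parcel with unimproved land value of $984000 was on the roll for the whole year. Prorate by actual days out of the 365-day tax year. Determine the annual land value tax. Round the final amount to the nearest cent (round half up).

$29827.33

1 August – 22 November 2026: 114 days at 3.1% → $984000 × 3.1% × 114/365 = $9527.2767
23 November 2026 – 31 July 2027: 251 days at 3% → $984000 × 3% × 251/365 = $20300.0548
Total = $29827.3315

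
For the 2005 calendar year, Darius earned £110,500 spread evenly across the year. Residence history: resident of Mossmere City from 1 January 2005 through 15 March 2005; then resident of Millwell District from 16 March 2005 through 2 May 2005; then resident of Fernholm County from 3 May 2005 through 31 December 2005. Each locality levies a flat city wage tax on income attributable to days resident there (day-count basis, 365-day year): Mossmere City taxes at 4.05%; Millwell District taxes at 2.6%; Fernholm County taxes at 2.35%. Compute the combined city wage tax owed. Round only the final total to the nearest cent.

£3,013.93

Mossmere City, 1 January – 15 March 2005: 74 days → £110,500 × 4.05% × 74/365 = £907.3110
Millwell District, 16 March – 2 May 2005: 48 days → £110,500 × 2.6% × 48/365 = £377.8192
Fernholm County, 3 May – 31 December 2005: 243 days → £110,500 × 2.35% × 243/365 = £1,728.7952
Total = £3,013.9253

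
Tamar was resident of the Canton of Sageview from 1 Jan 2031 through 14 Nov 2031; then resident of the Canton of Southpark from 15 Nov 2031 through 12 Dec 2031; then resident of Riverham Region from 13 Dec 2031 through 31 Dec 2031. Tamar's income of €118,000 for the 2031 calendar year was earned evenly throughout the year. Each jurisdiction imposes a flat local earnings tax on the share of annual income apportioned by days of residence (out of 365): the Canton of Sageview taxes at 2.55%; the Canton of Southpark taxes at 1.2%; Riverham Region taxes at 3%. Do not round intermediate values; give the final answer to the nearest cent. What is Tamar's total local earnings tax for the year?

€2,914.44

The Canton of Sageview, 1 Jan – 14 Nov 2031: 318 days → €118,000 × 2.55% × 318/365 = €2,621.5397
The Canton of Southpark, 15 Nov – 12 Dec 2031: 28 days → €118,000 × 1.2% × 28/365 = €108.6247
Riverham Region, 13 Dec – 31 Dec 2031: 19 days → €118,000 × 3% × 19/365 = €184.2740
Total = €2,914.4384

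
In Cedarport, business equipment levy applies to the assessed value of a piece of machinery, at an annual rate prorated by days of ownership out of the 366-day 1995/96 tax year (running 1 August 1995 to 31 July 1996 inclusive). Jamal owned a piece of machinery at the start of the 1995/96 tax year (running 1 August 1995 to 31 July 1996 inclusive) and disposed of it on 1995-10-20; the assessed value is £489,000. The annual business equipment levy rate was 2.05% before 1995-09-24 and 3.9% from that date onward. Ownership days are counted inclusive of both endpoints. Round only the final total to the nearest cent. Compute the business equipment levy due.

1995-08-01 to 1995-09-23: 54 days at 2.05% → £489,000 × 2.05% × 54/366 = £1,479.0246
1995-09-24 to 1995-10-20: 27 days at 3.9% → £489,000 × 3.9% × 27/366 = £1,406.8770
Total = £2,885.9016

£2,885.90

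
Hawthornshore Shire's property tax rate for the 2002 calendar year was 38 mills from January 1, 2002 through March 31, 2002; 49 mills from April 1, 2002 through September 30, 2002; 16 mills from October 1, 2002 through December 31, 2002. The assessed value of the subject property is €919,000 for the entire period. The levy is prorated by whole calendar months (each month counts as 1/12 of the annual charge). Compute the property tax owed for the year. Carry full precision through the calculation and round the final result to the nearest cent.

January 1 – March 31, 2002: 3 months at 38 mills → €919,000 × 3.8% × 3/12 = €8,730.5000
April 1 – September 30, 2002: 6 months at 49 mills → €919,000 × 4.9% × 6/12 = €22,515.5000
October 1 – December 31, 2002: 3 months at 16 mills → €919,000 × 1.6% × 3/12 = €3,676.0000
Total = €34,922.0000

€34,922.00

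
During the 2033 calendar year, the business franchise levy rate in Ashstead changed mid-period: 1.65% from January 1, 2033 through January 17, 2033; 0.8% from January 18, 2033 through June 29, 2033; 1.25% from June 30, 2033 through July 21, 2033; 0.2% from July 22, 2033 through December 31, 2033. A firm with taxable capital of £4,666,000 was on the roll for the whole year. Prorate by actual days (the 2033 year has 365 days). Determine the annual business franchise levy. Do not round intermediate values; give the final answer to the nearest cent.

£27,938.47

January 1 – January 17, 2033: 17 days at 1.65% → £4,666,000 × 1.65% × 17/365 = £3,585.7890
January 18 – June 29, 2033: 163 days at 0.8% → £4,666,000 × 0.8% × 163/365 = £16,669.7644
June 30 – July 21, 2033: 22 days at 1.25% → £4,666,000 × 1.25% × 22/365 = £3,515.4795
July 22 – December 31, 2033: 163 days at 0.2% → £4,666,000 × 0.2% × 163/365 = £4,167.4411
Total = £27,938.4740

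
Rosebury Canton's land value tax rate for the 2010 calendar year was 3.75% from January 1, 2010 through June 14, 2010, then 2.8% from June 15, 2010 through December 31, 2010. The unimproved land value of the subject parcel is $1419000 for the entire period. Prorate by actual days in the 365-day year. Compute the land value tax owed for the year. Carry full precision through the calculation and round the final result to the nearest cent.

$45825.92

January 1 – June 14, 2010: 165 days at 3.75% → $1419000 × 3.75% × 165/365 = $24054.9658
June 15 – December 31, 2010: 200 days at 2.8% → $1419000 × 2.8% × 200/365 = $21770.9589
Total = $45825.9247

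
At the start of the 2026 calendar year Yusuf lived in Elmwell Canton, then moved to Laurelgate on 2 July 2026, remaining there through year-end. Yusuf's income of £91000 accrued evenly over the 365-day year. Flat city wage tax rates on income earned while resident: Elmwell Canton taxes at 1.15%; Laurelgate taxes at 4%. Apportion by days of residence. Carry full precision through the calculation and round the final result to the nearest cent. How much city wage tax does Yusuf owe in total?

£2346.80

Elmwell Canton, 1 January – 1 July 2026: 182 days → £91000 × 1.15% × 182/365 = £521.8164
Laurelgate, 2 July – 31 December 2026: 183 days → £91000 × 4% × 183/365 = £1824.9863
Total = £2346.8027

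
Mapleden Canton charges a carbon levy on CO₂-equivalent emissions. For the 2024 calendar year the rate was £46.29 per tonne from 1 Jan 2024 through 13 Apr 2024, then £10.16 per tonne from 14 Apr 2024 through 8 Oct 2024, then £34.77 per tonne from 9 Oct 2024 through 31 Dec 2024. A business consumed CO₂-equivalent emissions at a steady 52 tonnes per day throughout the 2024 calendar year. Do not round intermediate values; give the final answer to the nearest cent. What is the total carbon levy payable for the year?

£496,252.64

1 Jan – 13 Apr 2024: 104 days × 52 tonnes/day = 5,408 tonnes at £46.29/tonne → £250,336.32
14 Apr – 8 Oct 2024: 178 days × 52 tonnes/day = 9,256 tonnes at £10.16/tonne → £94,040.96
9 Oct – 31 Dec 2024: 84 days × 52 tonnes/day = 4,368 tonnes at £34.77/tonne → £151,875.36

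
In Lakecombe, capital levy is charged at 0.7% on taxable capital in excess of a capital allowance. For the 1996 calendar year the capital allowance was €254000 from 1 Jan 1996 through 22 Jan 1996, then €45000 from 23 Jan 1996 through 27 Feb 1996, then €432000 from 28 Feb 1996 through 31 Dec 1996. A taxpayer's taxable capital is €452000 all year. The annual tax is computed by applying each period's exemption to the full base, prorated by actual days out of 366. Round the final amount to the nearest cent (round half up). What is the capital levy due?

1 Jan – 22 Jan 1996: 22 days, exemption €254000 → (€452000 − €254000) × 0.7% × 22/366 = €83.3115
23 Jan – 27 Feb 1996: 36 days, exemption €45000 → (€452000 − €45000) × 0.7% × 36/366 = €280.2295
28 Feb – 31 Dec 1996: 308 days, exemption €432000 → (€452000 − €432000) × 0.7% × 308/366 = €117.8142
Total = €481.3552

€481.36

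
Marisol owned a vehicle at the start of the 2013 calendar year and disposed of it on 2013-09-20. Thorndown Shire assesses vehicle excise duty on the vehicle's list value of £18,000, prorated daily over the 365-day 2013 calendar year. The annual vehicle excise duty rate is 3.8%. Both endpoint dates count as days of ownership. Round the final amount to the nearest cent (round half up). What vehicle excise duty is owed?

£492.85

Days held (2013-01-01 to 2013-09-20): 263 out of 365
Tax = £18,000 × 3.8% × 263/365 = £492.8548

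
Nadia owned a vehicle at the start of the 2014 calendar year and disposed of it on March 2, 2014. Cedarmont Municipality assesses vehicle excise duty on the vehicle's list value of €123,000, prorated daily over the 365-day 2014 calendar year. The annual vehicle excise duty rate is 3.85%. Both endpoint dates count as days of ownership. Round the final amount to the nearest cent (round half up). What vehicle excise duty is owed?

€791.41

Days held (January 1 – March 2, 2014): 61 out of 365
Tax = €123,000 × 3.85% × 61/365 = €791.4123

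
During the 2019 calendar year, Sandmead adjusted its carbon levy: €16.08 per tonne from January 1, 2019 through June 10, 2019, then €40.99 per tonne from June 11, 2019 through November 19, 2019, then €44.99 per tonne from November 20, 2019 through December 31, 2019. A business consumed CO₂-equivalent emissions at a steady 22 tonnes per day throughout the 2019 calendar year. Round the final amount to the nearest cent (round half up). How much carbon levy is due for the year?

€244,614.48

January 1 – June 10, 2019: 161 days × 22 tonnes/day = 3,542 tonnes at €16.08/tonne → €56,955.36
June 11 – November 19, 2019: 162 days × 22 tonnes/day = 3,564 tonnes at €40.99/tonne → €146,088.36
November 20 – December 31, 2019: 42 days × 22 tonnes/day = 924 tonnes at €44.99/tonne → €41,570.76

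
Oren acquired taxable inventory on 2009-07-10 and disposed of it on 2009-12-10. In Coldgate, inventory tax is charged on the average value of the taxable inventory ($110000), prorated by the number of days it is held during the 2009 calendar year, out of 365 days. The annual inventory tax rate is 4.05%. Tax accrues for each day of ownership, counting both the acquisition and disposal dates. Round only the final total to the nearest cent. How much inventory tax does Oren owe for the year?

$1879.64

Days held (2009-07-10 to 2009-12-10): 154 out of 365
Tax = $110000 × 4.05% × 154/365 = $1879.6438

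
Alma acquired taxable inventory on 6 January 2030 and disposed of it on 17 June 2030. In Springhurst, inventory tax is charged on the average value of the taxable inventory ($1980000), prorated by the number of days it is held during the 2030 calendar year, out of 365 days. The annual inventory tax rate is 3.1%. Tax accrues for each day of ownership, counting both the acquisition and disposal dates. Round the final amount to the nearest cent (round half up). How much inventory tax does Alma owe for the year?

Days held (6 January – 17 June 2030): 163 out of 365
Tax = $1980000 × 3.1% × 163/365 = $27410.7945

$27410.79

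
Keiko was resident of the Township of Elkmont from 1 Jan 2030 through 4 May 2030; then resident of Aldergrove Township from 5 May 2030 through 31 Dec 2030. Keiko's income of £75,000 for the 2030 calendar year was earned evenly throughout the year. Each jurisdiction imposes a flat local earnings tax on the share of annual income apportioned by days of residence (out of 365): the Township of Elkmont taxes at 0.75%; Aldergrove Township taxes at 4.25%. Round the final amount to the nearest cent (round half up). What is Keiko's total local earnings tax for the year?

The Township of Elkmont, 1 Jan – 4 May 2030: 124 days → £75,000 × 0.75% × 124/365 = £191.0959
Aldergrove Township, 5 May – 31 Dec 2030: 241 days → £75,000 × 4.25% × 241/365 = £2,104.6233
Total = £2,295.7192

£2,295.72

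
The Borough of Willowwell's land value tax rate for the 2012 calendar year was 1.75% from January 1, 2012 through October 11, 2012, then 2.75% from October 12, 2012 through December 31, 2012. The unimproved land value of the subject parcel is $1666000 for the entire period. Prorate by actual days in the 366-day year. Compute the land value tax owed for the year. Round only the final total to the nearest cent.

$32842.05

January 1 – October 11, 2012: 285 days at 1.75% → $1666000 × 1.75% × 285/366 = $22702.6639
October 12 – December 31, 2012: 81 days at 2.75% → $1666000 × 2.75% × 81/366 = $10139.3852
Total = $32842.0492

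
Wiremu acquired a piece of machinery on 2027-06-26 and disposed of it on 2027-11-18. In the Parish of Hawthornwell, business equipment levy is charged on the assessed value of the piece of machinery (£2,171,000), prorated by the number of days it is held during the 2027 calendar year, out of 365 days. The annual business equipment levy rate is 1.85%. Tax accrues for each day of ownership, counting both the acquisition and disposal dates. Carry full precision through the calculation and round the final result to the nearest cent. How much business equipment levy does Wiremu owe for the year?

Days held (2027-06-26 to 2027-11-18): 146 out of 365
Tax = £2,171,000 × 1.85% × 146/365 = £16,065.4000

£16,065.40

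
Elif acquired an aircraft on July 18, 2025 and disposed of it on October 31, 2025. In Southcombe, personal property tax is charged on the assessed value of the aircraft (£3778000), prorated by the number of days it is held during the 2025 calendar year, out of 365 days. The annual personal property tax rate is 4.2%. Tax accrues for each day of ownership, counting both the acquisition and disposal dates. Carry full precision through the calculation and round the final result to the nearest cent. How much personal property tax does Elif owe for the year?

£46081.25

Days held (July 18 – October 31, 2025): 106 out of 365
Tax = £3778000 × 4.2% × 106/365 = £46081.2493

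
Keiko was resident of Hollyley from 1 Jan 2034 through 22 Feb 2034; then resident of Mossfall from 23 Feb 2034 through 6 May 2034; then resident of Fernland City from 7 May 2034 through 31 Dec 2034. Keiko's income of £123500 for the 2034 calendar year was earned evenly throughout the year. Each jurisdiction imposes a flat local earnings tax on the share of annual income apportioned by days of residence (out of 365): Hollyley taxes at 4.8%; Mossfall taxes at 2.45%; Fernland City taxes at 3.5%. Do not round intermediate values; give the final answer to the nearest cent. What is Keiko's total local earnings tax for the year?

£4296.28

Hollyley, 1 Jan – 22 Feb 2034: 53 days → £123500 × 4.8% × 53/365 = £860.7781
Mossfall, 23 Feb – 6 May 2034: 73 days → £123500 × 2.45% × 73/365 = £605.1500
Fernland City, 7 May – 31 Dec 2034: 239 days → £123500 × 3.5% × 239/365 = £2830.3493
Total = £4296.2774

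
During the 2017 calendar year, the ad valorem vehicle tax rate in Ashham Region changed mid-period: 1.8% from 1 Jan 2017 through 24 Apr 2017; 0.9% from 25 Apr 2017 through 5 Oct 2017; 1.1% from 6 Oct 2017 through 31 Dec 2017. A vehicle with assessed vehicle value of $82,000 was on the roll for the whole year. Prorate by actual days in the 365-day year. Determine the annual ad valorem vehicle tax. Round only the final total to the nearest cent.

$1,007.59

1 Jan – 24 Apr 2017: 114 days at 1.8% → $82,000 × 1.8% × 114/365 = $460.9973
25 Apr – 5 Oct 2017: 164 days at 0.9% → $82,000 × 0.9% × 164/365 = $331.5945
6 Oct – 31 Dec 2017: 87 days at 1.1% → $82,000 × 1.1% × 87/365 = $214.9973
Total = $1,007.5890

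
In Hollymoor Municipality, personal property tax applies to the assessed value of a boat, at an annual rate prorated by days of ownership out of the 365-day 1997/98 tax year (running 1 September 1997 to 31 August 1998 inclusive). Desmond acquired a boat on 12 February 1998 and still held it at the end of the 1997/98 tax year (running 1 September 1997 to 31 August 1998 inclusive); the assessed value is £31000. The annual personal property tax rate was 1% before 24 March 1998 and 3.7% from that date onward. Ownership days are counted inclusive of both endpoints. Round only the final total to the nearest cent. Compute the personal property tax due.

£539.91

12 February – 23 March 1998: 40 days at 1% → £31000 × 1% × 40/365 = £33.9726
24 March – 31 August 1998: 161 days at 3.7% → £31000 × 3.7% × 161/365 = £505.9370
Total = £539.9096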